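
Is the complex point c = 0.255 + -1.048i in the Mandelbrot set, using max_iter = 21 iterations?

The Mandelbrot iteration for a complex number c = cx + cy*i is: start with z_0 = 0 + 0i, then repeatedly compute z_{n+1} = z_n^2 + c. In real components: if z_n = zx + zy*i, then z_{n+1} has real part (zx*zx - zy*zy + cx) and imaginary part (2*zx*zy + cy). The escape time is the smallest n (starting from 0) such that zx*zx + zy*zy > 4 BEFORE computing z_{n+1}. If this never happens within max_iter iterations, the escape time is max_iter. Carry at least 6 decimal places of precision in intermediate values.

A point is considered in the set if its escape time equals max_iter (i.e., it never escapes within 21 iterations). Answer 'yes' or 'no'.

z_0 = 0 + 0i, c = 0.2550 + -1.0480i
Iter 1: z = 0.2550 + -1.0480i, |z|^2 = 1.1633
Iter 2: z = -0.7783 + -1.5825i, |z|^2 = 3.1100
Iter 3: z = -1.6435 + 1.4152i, |z|^2 = 4.7040
Escaped at iteration 3

Answer: no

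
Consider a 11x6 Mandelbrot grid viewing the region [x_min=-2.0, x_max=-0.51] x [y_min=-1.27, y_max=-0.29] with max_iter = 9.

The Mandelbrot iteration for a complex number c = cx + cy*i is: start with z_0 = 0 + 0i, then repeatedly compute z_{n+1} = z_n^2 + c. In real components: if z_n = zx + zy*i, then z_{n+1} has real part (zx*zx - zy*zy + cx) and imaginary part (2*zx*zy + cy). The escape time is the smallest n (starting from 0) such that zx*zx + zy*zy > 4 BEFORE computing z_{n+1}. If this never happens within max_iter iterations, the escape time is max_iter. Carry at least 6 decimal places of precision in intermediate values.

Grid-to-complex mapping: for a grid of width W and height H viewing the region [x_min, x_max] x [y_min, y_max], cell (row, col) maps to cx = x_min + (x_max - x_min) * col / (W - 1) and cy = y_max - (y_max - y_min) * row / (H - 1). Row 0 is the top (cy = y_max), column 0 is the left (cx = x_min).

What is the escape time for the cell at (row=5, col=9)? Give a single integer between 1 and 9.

z_0 = 0 + 0i, c = -0.6590 + -1.2700i
Iter 1: z = -0.6590 + -1.2700i, |z|^2 = 2.0472
Iter 2: z = -1.8376 + 0.4039i, |z|^2 = 3.5399
Iter 3: z = 2.5547 + -2.7543i, |z|^2 = 14.1128
Escaped at iteration 3

Answer: 3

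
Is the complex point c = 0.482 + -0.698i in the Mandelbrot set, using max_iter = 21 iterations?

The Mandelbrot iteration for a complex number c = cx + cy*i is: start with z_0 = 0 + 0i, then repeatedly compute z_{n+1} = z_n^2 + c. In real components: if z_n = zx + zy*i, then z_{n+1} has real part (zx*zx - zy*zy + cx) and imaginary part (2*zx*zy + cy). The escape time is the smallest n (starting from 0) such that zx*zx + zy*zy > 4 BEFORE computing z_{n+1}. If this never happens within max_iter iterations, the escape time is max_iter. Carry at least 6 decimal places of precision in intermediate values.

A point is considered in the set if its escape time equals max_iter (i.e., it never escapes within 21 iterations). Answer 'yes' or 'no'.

Answer: no

Derivation:
z_0 = 0 + 0i, c = 0.4820 + -0.6980i
Iter 1: z = 0.4820 + -0.6980i, |z|^2 = 0.7195
Iter 2: z = 0.2271 + -1.3709i, |z|^2 = 1.9309
Iter 3: z = -1.3457 + -1.3207i, |z|^2 = 3.5552
Iter 4: z = 0.5487 + 2.8566i, |z|^2 = 8.4610
Escaped at iteration 4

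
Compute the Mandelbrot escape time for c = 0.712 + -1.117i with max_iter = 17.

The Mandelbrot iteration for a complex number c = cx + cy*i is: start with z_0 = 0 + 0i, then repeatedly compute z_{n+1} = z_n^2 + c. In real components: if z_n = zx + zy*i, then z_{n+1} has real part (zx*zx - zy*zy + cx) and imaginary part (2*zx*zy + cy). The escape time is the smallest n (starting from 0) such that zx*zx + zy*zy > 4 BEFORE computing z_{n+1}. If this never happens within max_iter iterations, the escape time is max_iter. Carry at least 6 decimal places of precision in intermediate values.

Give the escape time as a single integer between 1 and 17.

Answer: 2

Derivation:
z_0 = 0 + 0i, c = 0.7120 + -1.1170i
Iter 1: z = 0.7120 + -1.1170i, |z|^2 = 1.7546
Iter 2: z = -0.0287 + -2.7076i, |z|^2 = 7.3320
Escaped at iteration 2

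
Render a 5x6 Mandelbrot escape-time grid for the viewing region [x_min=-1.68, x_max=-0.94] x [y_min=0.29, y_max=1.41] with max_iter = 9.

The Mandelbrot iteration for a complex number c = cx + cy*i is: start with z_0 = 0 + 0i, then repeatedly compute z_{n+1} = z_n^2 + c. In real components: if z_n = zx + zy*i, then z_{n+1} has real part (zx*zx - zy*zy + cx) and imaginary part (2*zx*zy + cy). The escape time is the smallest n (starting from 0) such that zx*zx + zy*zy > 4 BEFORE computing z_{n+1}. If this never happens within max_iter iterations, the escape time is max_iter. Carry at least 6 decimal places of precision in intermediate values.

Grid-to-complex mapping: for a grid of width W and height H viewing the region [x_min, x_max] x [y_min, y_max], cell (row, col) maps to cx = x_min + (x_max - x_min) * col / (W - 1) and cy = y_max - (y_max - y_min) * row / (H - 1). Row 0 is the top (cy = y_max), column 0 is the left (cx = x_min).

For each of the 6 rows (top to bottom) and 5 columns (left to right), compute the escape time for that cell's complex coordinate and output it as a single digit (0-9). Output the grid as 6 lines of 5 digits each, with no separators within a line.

(row=0, col=0): c = -1.6800 + 1.4100i → escape time 1
(row=0, col=1): c = -1.4950 + 1.4100i → escape time 1
(row=0, col=2): c = -1.3100 + 1.4100i → escape time 2
(row=0, col=3): c = -1.1250 + 1.4100i → escape time 2
(row=0, col=4): c = -0.9400 + 1.4100i → escape time 2
(row=1, col=0): c = -1.6800 + 1.1860i → escape time 1
(row=1, col=1): c = -1.4950 + 1.1860i → escape time 2
(row=1, col=2): c = -1.3100 + 1.1860i → escape time 2
(row=1, col=3): c = -1.1250 + 1.1860i → escape time 3
(row=1, col=4): c = -0.9400 + 1.1860i → escape time 3
(row=2, col=0): c = -1.6800 + 0.9620i → escape time 2
(row=2, col=1): c = -1.4950 + 0.9620i → escape time 3
(row=2, col=2): c = -1.3100 + 0.9620i → escape time 3
(row=2, col=3): c = -1.1250 + 0.9620i → escape time 3
(row=2, col=4): c = -0.9400 + 0.9620i → escape time 3
(row=3, col=0): c = -1.6800 + 0.7380i → escape time 3
(row=3, col=1): c = -1.4950 + 0.7380i → escape time 3
(row=3, col=2): c = -1.3100 + 0.7380i → escape time 3
(row=3, col=3): c = -1.1250 + 0.7380i → escape time 3
(row=3, col=4): c = -0.9400 + 0.7380i → escape time 4
(row=4, col=0): c = -1.6800 + 0.5140i → escape time 3
(row=4, col=1): c = -1.4950 + 0.5140i → escape time 3
(row=4, col=2): c = -1.3100 + 0.5140i → escape time 3
(row=4, col=3): c = -1.1250 + 0.5140i → escape time 5
(row=4, col=4): c = -0.9400 + 0.5140i → escape time 5
(row=5, col=0): c = -1.6800 + 0.2900i → escape time 4
(row=5, col=1): c = -1.4950 + 0.2900i → escape time 5
(row=5, col=2): c = -1.3100 + 0.2900i → escape time 7
(row=5, col=3): c = -1.1250 + 0.2900i → escape time 9
(row=5, col=4): c = -0.9400 + 0.2900i → escape time 9

Answer: 11222
12233
23333
33334
33355
45799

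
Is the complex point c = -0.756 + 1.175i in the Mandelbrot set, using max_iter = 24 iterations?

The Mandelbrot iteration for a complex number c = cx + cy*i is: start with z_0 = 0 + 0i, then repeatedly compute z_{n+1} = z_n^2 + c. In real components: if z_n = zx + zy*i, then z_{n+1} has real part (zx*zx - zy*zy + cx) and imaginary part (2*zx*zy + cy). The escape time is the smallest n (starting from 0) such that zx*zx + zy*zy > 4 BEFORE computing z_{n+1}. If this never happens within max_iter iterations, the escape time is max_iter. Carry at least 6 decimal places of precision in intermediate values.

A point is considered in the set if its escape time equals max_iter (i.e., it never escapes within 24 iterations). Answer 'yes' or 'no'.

z_0 = 0 + 0i, c = -0.7560 + 1.1750i
Iter 1: z = -0.7560 + 1.1750i, |z|^2 = 1.9522
Iter 2: z = -1.5651 + -0.6016i, |z|^2 = 2.8114
Iter 3: z = 1.3316 + 3.0581i, |z|^2 = 11.1252
Escaped at iteration 3

Answer: no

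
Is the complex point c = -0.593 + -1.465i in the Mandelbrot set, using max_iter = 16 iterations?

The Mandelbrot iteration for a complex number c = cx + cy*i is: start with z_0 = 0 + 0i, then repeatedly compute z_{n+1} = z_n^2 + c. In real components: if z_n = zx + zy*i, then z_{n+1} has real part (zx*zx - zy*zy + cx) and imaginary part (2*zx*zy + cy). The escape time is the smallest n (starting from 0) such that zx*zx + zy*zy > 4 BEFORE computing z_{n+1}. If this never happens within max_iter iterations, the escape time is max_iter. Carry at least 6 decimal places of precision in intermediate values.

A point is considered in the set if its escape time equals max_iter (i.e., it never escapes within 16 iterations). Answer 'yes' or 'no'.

z_0 = 0 + 0i, c = -0.5930 + -1.4650i
Iter 1: z = -0.5930 + -1.4650i, |z|^2 = 2.4979
Iter 2: z = -2.3876 + 0.2725i, |z|^2 = 5.7748
Escaped at iteration 2

Answer: no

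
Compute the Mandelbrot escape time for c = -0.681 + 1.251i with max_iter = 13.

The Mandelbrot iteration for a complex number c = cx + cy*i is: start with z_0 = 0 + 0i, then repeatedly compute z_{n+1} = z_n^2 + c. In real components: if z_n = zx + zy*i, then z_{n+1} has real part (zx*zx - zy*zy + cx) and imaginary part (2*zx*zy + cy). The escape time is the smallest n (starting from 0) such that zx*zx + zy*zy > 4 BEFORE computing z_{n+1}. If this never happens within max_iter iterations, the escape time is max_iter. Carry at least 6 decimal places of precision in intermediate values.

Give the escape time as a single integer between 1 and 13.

z_0 = 0 + 0i, c = -0.6810 + 1.2510i
Iter 1: z = -0.6810 + 1.2510i, |z|^2 = 2.0288
Iter 2: z = -1.7822 + -0.4529i, |z|^2 = 3.3815
Iter 3: z = 2.2903 + 2.8652i, |z|^2 = 13.4549
Escaped at iteration 3

Answer: 3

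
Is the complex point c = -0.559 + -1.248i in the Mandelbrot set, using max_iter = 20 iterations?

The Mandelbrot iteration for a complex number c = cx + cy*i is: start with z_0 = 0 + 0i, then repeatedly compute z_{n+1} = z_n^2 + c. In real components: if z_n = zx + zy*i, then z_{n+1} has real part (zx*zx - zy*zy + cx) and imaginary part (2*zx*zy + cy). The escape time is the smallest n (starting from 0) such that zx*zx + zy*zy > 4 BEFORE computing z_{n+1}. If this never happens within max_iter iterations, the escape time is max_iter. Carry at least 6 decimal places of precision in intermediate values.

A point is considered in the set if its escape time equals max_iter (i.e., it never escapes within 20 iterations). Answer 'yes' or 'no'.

Answer: no

Derivation:
z_0 = 0 + 0i, c = -0.5590 + -1.2480i
Iter 1: z = -0.5590 + -1.2480i, |z|^2 = 1.8700
Iter 2: z = -1.8040 + 0.1473i, |z|^2 = 3.2762
Iter 3: z = 2.6738 + -1.7793i, |z|^2 = 10.3153
Escaped at iteration 3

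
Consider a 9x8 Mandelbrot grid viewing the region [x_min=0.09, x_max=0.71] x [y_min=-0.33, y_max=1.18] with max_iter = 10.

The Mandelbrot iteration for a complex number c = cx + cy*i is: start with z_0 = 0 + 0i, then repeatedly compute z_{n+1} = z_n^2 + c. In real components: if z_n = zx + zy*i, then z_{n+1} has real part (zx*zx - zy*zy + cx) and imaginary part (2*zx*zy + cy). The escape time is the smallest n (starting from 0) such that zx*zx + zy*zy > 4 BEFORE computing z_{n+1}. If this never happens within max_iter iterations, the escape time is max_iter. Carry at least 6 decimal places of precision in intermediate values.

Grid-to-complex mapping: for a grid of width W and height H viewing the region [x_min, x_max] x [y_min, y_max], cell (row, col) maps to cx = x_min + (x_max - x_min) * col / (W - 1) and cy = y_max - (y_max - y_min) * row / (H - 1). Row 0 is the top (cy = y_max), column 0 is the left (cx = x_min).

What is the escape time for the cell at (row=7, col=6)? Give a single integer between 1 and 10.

Answer: 4

Derivation:
z_0 = 0 + 0i, c = 0.5550 + -0.3300i
Iter 1: z = 0.5550 + -0.3300i, |z|^2 = 0.4169
Iter 2: z = 0.7541 + -0.6963i, |z|^2 = 1.0535
Iter 3: z = 0.6389 + -1.3802i, |z|^2 = 2.3131
Iter 4: z = -0.9418 + -2.0935i, |z|^2 = 5.2698
Escaped at iteration 4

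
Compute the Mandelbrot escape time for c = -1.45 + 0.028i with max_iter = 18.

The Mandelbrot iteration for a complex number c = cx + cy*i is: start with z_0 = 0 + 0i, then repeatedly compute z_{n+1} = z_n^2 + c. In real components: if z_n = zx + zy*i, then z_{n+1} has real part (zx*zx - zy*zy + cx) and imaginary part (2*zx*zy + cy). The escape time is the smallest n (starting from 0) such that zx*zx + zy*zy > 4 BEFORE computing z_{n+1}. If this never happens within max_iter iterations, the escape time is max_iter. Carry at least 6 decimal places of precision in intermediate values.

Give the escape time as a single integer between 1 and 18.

Answer: 11

Derivation:
z_0 = 0 + 0i, c = -1.4500 + 0.0280i
Iter 1: z = -1.4500 + 0.0280i, |z|^2 = 2.1033
Iter 2: z = 0.6517 + -0.0532i, |z|^2 = 0.4276
Iter 3: z = -1.0281 + -0.0413i, |z|^2 = 1.0587
Iter 4: z = -0.3947 + 0.1130i, |z|^2 = 0.1686
Iter 5: z = -1.3070 + -0.0612i, |z|^2 = 1.7119
Iter 6: z = 0.2544 + 0.1880i, |z|^2 = 0.1001
Iter 7: z = -1.4206 + 0.1237i, |z|^2 = 2.0335
Iter 8: z = 0.5529 + -0.3234i, |z|^2 = 0.4102
Iter 9: z = -1.2489 + -0.3296i, |z|^2 = 1.6683
Iter 10: z = 0.0011 + 0.8511i, |z|^2 = 0.7244
Iter 11: z = -2.1744 + 0.0298i, |z|^2 = 4.7291
Escaped at iteration 11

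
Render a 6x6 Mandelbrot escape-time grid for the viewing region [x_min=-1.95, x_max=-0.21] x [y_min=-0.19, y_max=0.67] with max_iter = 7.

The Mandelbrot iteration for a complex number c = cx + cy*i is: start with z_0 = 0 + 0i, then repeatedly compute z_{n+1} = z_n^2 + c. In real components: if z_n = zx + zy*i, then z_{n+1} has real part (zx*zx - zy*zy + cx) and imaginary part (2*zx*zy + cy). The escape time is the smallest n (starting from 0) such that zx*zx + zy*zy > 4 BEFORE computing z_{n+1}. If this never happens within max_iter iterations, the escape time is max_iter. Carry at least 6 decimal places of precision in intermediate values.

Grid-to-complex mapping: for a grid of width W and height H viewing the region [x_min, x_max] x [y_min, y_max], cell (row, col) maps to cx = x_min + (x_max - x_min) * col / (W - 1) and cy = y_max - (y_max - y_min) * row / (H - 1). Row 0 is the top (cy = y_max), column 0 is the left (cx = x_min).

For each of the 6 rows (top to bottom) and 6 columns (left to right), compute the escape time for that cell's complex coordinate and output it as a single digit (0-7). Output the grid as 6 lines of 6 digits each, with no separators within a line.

(row=0, col=0): c = -1.9500 + 0.6700i → escape time 1
(row=0, col=1): c = -1.6020 + 0.6700i → escape time 3
(row=0, col=2): c = -1.2540 + 0.6700i → escape time 3
(row=0, col=3): c = -0.9060 + 0.6700i → escape time 4
(row=0, col=4): c = -0.5580 + 0.6700i → escape time 7
(row=0, col=5): c = -0.2100 + 0.6700i → escape time 7
(row=1, col=0): c = -1.9500 + 0.4980i → escape time 1
(row=1, col=1): c = -1.6020 + 0.4980i → escape time 3
(row=1, col=2): c = -1.2540 + 0.4980i → escape time 4
(row=1, col=3): c = -0.9060 + 0.4980i → escape time 5
(row=1, col=4): c = -0.5580 + 0.4980i → escape time 7
(row=1, col=5): c = -0.2100 + 0.4980i → escape time 7
(row=2, col=0): c = -1.9500 + 0.3260i → escape time 3
(row=2, col=1): c = -1.6020 + 0.3260i → escape time 4
(row=2, col=2): c = -1.2540 + 0.3260i → escape time 7
(row=2, col=3): c = -0.9060 + 0.3260i → escape time 7
(row=2, col=4): c = -0.5580 + 0.3260i → escape time 7
(row=2, col=5): c = -0.2100 + 0.3260i → escape time 7
(row=3, col=0): c = -1.9500 + 0.1540i → escape time 4
(row=3, col=1): c = -1.6020 + 0.1540i → escape time 5
(row=3, col=2): c = -1.2540 + 0.1540i → escape time 7
(row=3, col=3): c = -0.9060 + 0.1540i → escape time 7
(row=3, col=4): c = -0.5580 + 0.1540i → escape time 7
(row=3, col=5): c = -0.2100 + 0.1540i → escape time 7
(row=4, col=0): c = -1.9500 + -0.0180i → escape time 5
(row=4, col=1): c = -1.6020 + -0.0180i → escape time 7
(row=4, col=2): c = -1.2540 + -0.0180i → escape time 7
(row=4, col=3): c = -0.9060 + -0.0180i → escape time 7
(row=4, col=4): c = -0.5580 + -0.0180i → escape time 7
(row=4, col=5): c = -0.2100 + -0.0180i → escape time 7
(row=5, col=0): c = -1.9500 + -0.1900i → escape time 3
(row=5, col=1): c = -1.6020 + -0.1900i → escape time 5
(row=5, col=2): c = -1.2540 + -0.1900i → escape time 7
(row=5, col=3): c = -0.9060 + -0.1900i → escape time 7
(row=5, col=4): c = -0.5580 + -0.1900i → escape time 7
(row=5, col=5): c = -0.2100 + -0.1900i → escape time 7

Answer: 133477
134577
347777
457777
577777
357777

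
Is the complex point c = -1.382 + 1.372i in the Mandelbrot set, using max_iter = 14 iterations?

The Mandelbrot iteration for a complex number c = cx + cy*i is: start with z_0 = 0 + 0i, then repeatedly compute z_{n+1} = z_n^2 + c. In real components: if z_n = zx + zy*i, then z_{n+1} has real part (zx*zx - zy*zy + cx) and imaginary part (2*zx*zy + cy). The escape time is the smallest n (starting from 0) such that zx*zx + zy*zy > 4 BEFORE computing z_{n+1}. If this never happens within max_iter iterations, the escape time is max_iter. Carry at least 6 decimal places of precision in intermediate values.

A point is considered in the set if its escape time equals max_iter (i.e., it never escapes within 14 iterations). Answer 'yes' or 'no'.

Answer: no

Derivation:
z_0 = 0 + 0i, c = -1.3820 + 1.3720i
Iter 1: z = -1.3820 + 1.3720i, |z|^2 = 3.7923
Iter 2: z = -1.3545 + -2.4202i, |z|^2 = 7.6920
Escaped at iteration 2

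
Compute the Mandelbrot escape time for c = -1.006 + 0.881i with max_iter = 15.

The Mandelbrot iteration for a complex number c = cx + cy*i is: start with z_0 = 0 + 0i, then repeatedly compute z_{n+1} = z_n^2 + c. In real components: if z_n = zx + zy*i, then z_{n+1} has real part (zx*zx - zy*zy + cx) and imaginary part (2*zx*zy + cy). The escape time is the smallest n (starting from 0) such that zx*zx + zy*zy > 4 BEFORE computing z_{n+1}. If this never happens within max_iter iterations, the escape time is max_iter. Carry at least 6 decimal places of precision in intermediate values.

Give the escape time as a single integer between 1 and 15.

Answer: 3

Derivation:
z_0 = 0 + 0i, c = -1.0060 + 0.8810i
Iter 1: z = -1.0060 + 0.8810i, |z|^2 = 1.7882
Iter 2: z = -0.7701 + -0.8916i, |z|^2 = 1.3880
Iter 3: z = -1.2078 + 2.2542i, |z|^2 = 6.5404
Escaped at iteration 3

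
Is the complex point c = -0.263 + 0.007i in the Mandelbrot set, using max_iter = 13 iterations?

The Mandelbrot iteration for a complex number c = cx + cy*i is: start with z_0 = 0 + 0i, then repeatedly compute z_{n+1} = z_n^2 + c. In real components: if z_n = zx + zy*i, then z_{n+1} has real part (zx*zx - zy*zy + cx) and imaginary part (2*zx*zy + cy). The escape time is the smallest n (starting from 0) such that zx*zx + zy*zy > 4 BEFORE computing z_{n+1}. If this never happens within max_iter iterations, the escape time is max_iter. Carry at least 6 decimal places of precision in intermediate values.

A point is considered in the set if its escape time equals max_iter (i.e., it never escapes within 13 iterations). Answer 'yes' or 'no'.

Answer: yes

Derivation:
z_0 = 0 + 0i, c = -0.2630 + 0.0070i
Iter 1: z = -0.2630 + 0.0070i, |z|^2 = 0.0692
Iter 2: z = -0.1939 + 0.0033i, |z|^2 = 0.0376
Iter 3: z = -0.2254 + 0.0057i, |z|^2 = 0.0508
Iter 4: z = -0.2122 + 0.0044i, |z|^2 = 0.0451
Iter 5: z = -0.2180 + 0.0051i, |z|^2 = 0.0475
Iter 6: z = -0.2155 + 0.0048i, |z|^2 = 0.0465
Iter 7: z = -0.2166 + 0.0049i, |z|^2 = 0.0469
Iter 8: z = -0.2161 + 0.0049i, |z|^2 = 0.0467
Iter 9: z = -0.2163 + 0.0049i, |z|^2 = 0.0468
Iter 10: z = -0.2162 + 0.0049i, |z|^2 = 0.0468
Iter 11: z = -0.2163 + 0.0049i, |z|^2 = 0.0468
Iter 12: z = -0.2163 + 0.0049i, |z|^2 = 0.0468
Did not escape in 13 iterations → in set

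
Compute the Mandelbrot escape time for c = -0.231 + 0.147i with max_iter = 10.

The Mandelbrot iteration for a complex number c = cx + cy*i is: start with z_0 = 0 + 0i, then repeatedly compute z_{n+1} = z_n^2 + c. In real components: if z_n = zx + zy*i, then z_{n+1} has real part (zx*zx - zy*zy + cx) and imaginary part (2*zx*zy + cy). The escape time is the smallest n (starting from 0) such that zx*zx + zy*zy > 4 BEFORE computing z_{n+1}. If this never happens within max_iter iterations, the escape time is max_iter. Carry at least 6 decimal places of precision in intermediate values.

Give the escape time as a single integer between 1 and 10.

Answer: 10

Derivation:
z_0 = 0 + 0i, c = -0.2310 + 0.1470i
Iter 1: z = -0.2310 + 0.1470i, |z|^2 = 0.0750
Iter 2: z = -0.1992 + 0.0791i, |z|^2 = 0.0460
Iter 3: z = -0.1976 + 0.1155i, |z|^2 = 0.0524
Iter 4: z = -0.2053 + 0.1014i, |z|^2 = 0.0524
Iter 5: z = -0.1991 + 0.1054i, |z|^2 = 0.0508
Iter 6: z = -0.2025 + 0.1050i, |z|^2 = 0.0520
Iter 7: z = -0.2010 + 0.1045i, |z|^2 = 0.0513
Iter 8: z = -0.2015 + 0.1050i, |z|^2 = 0.0516
Iter 9: z = -0.2014 + 0.1047i, |z|^2 = 0.0515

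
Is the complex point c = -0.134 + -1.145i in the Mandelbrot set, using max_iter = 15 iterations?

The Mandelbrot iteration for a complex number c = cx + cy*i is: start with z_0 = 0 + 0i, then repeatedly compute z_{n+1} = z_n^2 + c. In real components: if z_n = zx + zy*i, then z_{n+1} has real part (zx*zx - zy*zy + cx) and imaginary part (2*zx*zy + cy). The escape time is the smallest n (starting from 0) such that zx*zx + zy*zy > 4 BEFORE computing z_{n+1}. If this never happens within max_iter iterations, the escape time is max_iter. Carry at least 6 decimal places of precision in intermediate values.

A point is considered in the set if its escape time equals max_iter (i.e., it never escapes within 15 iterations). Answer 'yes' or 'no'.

Answer: no

Derivation:
z_0 = 0 + 0i, c = -0.1340 + -1.1450i
Iter 1: z = -0.1340 + -1.1450i, |z|^2 = 1.3290
Iter 2: z = -1.4271 + -0.8381i, |z|^2 = 2.7390
Iter 3: z = 1.2000 + 1.2472i, |z|^2 = 2.9955
Iter 4: z = -0.2493 + 1.8483i, |z|^2 = 3.4784
Iter 5: z = -3.4881 + -2.0666i, |z|^2 = 16.4379
Escaped at iteration 5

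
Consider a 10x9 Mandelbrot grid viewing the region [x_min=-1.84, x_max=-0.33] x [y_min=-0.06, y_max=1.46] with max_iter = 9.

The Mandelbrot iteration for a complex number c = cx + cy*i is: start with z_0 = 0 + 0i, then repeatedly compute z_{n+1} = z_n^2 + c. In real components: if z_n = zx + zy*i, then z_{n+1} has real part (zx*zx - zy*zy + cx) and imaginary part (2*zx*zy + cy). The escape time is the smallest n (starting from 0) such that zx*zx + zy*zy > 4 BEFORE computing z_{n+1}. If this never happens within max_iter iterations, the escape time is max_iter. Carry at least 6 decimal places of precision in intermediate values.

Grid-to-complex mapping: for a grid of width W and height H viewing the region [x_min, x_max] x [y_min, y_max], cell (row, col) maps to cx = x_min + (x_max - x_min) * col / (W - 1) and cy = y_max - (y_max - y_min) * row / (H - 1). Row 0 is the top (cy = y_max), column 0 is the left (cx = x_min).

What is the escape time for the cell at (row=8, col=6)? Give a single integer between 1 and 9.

Answer: 9

Derivation:
z_0 = 0 + 0i, c = -0.8333 + -0.0600i
Iter 1: z = -0.8333 + -0.0600i, |z|^2 = 0.6980
Iter 2: z = -0.1425 + 0.0400i, |z|^2 = 0.0219
Iter 3: z = -0.8146 + -0.0714i, |z|^2 = 0.6687
Iter 4: z = -0.1748 + 0.0563i, |z|^2 = 0.0337
Iter 5: z = -0.8059 + -0.0797i, |z|^2 = 0.6559
Iter 6: z = -0.1901 + 0.0685i, |z|^2 = 0.0408
Iter 7: z = -0.8019 + -0.0860i, |z|^2 = 0.6504
Iter 8: z = -0.1977 + 0.0780i, |z|^2 = 0.0452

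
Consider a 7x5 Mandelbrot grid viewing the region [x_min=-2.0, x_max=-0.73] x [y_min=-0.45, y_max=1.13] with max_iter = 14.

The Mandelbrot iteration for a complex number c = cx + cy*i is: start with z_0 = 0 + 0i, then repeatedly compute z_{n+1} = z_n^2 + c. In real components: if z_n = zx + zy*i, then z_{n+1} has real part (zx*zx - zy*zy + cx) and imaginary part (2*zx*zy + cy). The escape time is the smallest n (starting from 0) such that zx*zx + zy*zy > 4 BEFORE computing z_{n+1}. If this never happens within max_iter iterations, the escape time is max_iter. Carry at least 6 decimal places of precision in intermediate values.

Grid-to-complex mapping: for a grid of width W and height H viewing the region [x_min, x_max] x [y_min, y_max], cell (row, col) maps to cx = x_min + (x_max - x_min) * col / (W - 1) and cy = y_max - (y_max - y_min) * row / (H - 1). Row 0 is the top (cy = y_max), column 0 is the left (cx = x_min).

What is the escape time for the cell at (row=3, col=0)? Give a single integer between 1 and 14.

Answer: 1

Derivation:
z_0 = 0 + 0i, c = -2.0000 + -0.0550i
Iter 1: z = -2.0000 + -0.0550i, |z|^2 = 4.0030
Escaped at iteration 1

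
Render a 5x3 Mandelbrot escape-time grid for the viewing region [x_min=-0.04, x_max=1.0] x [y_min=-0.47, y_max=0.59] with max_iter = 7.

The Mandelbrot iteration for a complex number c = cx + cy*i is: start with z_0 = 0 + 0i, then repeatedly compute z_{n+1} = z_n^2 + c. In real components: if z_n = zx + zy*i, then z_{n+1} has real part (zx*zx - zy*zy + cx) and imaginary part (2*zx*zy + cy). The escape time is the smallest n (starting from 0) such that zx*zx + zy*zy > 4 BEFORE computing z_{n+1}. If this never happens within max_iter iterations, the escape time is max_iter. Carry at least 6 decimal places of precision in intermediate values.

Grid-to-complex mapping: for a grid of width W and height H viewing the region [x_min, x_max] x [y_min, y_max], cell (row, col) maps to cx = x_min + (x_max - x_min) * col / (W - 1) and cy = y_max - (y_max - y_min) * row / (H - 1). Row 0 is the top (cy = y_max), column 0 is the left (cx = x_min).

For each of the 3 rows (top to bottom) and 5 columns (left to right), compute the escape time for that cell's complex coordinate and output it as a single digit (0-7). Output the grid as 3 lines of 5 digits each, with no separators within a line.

(row=0, col=0): c = -0.0400 + 0.5900i → escape time 7
(row=0, col=1): c = 0.2200 + 0.5900i → escape time 7
(row=0, col=2): c = 0.4800 + 0.5900i → escape time 5
(row=0, col=3): c = 0.7400 + 0.5900i → escape time 3
(row=0, col=4): c = 1.0000 + 0.5900i → escape time 2
(row=1, col=0): c = -0.0400 + 0.0600i → escape time 7
(row=1, col=1): c = 0.2200 + 0.0600i → escape time 7
(row=1, col=2): c = 0.4800 + 0.0600i → escape time 5
(row=1, col=3): c = 0.7400 + 0.0600i → escape time 3
(row=1, col=4): c = 1.0000 + 0.0600i → escape time 2
(row=2, col=0): c = -0.0400 + -0.4700i → escape time 7
(row=2, col=1): c = 0.2200 + -0.4700i → escape time 7
(row=2, col=2): c = 0.4800 + -0.4700i → escape time 5
(row=2, col=3): c = 0.7400 + -0.4700i → escape time 3
(row=2, col=4): c = 1.0000 + -0.4700i → escape time 2

Answer: 77532
77532
77532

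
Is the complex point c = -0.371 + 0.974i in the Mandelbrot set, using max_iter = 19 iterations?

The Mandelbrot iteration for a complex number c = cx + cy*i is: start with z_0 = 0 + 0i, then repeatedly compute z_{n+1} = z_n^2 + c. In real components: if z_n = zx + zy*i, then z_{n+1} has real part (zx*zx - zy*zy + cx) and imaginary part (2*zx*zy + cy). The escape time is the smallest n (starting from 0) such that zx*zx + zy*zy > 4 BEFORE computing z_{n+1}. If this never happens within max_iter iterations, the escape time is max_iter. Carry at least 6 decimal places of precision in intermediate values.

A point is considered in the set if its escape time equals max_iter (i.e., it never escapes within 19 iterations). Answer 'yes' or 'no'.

z_0 = 0 + 0i, c = -0.3710 + 0.9740i
Iter 1: z = -0.3710 + 0.9740i, |z|^2 = 1.0863
Iter 2: z = -1.1820 + 0.2513i, |z|^2 = 1.4604
Iter 3: z = 0.9631 + 0.3799i, |z|^2 = 1.0718
Iter 4: z = 0.4121 + 1.7058i, |z|^2 = 3.0796
Iter 5: z = -3.1109 + 2.3800i, |z|^2 = 15.3420
Escaped at iteration 5

Answer: no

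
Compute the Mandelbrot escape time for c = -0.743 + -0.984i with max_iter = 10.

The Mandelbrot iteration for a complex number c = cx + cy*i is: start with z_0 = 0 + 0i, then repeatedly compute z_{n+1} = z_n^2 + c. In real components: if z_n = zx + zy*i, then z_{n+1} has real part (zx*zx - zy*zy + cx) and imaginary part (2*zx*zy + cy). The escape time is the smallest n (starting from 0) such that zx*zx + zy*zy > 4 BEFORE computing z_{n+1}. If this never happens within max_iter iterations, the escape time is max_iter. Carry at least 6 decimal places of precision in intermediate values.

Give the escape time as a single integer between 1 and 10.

Answer: 3

Derivation:
z_0 = 0 + 0i, c = -0.7430 + -0.9840i
Iter 1: z = -0.7430 + -0.9840i, |z|^2 = 1.5203
Iter 2: z = -1.1592 + 0.4782i, |z|^2 = 1.5725
Iter 3: z = 0.3721 + -2.0927i, |z|^2 = 4.5179
Escaped at iteration 3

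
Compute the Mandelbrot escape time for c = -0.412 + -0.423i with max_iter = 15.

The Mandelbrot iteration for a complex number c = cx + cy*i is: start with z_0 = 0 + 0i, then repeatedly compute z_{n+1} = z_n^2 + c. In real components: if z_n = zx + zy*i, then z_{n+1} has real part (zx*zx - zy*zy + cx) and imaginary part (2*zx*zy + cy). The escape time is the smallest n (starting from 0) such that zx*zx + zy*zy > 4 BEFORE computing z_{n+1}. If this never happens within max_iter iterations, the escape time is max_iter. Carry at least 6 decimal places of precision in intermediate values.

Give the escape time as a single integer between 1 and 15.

Answer: 15

Derivation:
z_0 = 0 + 0i, c = -0.4120 + -0.4230i
Iter 1: z = -0.4120 + -0.4230i, |z|^2 = 0.3487
Iter 2: z = -0.4212 + -0.0744i, |z|^2 = 0.1829
Iter 3: z = -0.2401 + -0.3603i, |z|^2 = 0.1875
Iter 4: z = -0.4841 + -0.2500i, |z|^2 = 0.2969
Iter 5: z = -0.2401 + -0.1810i, |z|^2 = 0.0904
Iter 6: z = -0.3871 + -0.3361i, |z|^2 = 0.2628
Iter 7: z = -0.3751 + -0.1628i, |z|^2 = 0.1672
Iter 8: z = -0.2978 + -0.3009i, |z|^2 = 0.1792
Iter 9: z = -0.4138 + -0.2438i, |z|^2 = 0.2307
Iter 10: z = -0.3002 + -0.2212i, |z|^2 = 0.1390
Iter 11: z = -0.3708 + -0.2902i, |z|^2 = 0.2217
Iter 12: z = -0.3587 + -0.2078i, |z|^2 = 0.1718
Iter 13: z = -0.3265 + -0.2739i, |z|^2 = 0.1816
Iter 14: z = -0.3804 + -0.2441i, |z|^2 = 0.2043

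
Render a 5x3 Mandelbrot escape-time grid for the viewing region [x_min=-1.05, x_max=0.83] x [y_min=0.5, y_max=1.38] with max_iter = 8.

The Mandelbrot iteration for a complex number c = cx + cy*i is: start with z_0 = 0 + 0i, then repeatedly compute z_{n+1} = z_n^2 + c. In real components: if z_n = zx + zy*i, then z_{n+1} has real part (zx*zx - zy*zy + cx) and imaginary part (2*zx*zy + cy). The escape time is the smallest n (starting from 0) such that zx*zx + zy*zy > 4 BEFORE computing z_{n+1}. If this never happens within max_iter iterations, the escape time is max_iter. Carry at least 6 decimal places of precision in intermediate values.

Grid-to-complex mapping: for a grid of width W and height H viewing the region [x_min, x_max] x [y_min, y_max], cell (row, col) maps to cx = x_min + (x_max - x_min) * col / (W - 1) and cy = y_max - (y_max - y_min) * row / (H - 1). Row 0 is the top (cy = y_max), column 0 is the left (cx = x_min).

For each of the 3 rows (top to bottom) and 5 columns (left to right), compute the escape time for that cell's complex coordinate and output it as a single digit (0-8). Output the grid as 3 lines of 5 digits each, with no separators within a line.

Answer: 22222
34832
58883

Derivation:
(row=0, col=0): c = -1.0500 + 1.3800i → escape time 2
(row=0, col=1): c = -0.5800 + 1.3800i → escape time 2
(row=0, col=2): c = -0.1100 + 1.3800i → escape time 2
(row=0, col=3): c = 0.3600 + 1.3800i → escape time 2
(row=0, col=4): c = 0.8300 + 1.3800i → escape time 2
(row=1, col=0): c = -1.0500 + 0.9400i → escape time 3
(row=1, col=1): c = -0.5800 + 0.9400i → escape time 4
(row=1, col=2): c = -0.1100 + 0.9400i → escape time 8
(row=1, col=3): c = 0.3600 + 0.9400i → escape time 3
(row=1, col=4): c = 0.8300 + 0.9400i → escape time 2
(row=2, col=0): c = -1.0500 + 0.5000i → escape time 5
(row=2, col=1): c = -0.5800 + 0.5000i → escape time 8
(row=2, col=2): c = -0.1100 + 0.5000i → escape time 8
(row=2, col=3): c = 0.3600 + 0.5000i → escape time 8
(row=2, col=4): c = 0.8300 + 0.5000i → escape time 3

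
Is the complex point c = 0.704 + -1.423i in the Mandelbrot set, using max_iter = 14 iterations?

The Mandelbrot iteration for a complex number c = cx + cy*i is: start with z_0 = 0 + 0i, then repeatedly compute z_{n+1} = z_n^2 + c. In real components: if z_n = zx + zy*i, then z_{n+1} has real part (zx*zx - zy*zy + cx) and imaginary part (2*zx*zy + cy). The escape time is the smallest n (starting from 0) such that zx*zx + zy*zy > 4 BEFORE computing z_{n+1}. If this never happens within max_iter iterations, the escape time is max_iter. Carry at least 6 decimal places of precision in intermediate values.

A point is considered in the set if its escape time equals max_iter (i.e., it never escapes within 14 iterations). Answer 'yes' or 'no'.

Answer: no

Derivation:
z_0 = 0 + 0i, c = 0.7040 + -1.4230i
Iter 1: z = 0.7040 + -1.4230i, |z|^2 = 2.5205
Iter 2: z = -0.8253 + -3.4266i, |z|^2 = 12.4226
Escaped at iteration 2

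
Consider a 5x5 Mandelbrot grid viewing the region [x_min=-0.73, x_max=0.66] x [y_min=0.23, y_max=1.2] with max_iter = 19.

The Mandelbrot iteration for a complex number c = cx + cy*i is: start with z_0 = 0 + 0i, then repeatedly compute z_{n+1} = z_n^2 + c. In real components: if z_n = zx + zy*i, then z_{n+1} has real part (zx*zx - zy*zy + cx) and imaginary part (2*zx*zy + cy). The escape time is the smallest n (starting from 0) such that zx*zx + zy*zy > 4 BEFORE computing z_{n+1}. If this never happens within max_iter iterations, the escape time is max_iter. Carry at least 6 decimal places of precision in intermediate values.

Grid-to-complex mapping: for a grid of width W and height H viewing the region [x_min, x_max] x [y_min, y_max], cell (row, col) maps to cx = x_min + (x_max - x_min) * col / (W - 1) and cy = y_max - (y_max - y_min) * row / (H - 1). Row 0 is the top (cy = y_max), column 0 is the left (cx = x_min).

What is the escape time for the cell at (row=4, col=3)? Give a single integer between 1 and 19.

Answer: 19

Derivation:
z_0 = 0 + 0i, c = 0.3125 + 0.2300i
Iter 1: z = 0.3125 + 0.2300i, |z|^2 = 0.1506
Iter 2: z = 0.3573 + 0.3737i, |z|^2 = 0.2673
Iter 3: z = 0.3004 + 0.4970i, |z|^2 = 0.3373
Iter 4: z = 0.1557 + 0.5287i, |z|^2 = 0.3037
Iter 5: z = 0.0573 + 0.3946i, |z|^2 = 0.1590
Iter 6: z = 0.1600 + 0.2752i, |z|^2 = 0.1013
Iter 7: z = 0.2624 + 0.3181i, |z|^2 = 0.1700
Iter 8: z = 0.2802 + 0.3969i, |z|^2 = 0.2360
Iter 9: z = 0.2334 + 0.4524i, |z|^2 = 0.2592
Iter 10: z = 0.1623 + 0.4412i, |z|^2 = 0.2210
Iter 11: z = 0.1442 + 0.3732i, |z|^2 = 0.1601
Iter 12: z = 0.1940 + 0.3376i, |z|^2 = 0.1516
Iter 13: z = 0.2361 + 0.3610i, |z|^2 = 0.1861
Iter 14: z = 0.2380 + 0.4005i, |z|^2 = 0.2170
Iter 15: z = 0.2087 + 0.4206i, |z|^2 = 0.2205
Iter 16: z = 0.1792 + 0.4056i, |z|^2 = 0.1966
Iter 17: z = 0.1801 + 0.3753i, |z|^2 = 0.1733
Iter 18: z = 0.2041 + 0.3652i, |z|^2 = 0.1750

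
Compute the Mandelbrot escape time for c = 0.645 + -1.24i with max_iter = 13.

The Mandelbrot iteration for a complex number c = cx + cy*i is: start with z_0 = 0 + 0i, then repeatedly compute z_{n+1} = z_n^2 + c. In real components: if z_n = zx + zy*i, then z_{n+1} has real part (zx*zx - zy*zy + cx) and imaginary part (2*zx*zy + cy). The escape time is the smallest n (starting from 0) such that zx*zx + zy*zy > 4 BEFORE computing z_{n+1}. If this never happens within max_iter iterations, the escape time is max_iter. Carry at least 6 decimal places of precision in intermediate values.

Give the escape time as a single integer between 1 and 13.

Answer: 2

Derivation:
z_0 = 0 + 0i, c = 0.6450 + -1.2400i
Iter 1: z = 0.6450 + -1.2400i, |z|^2 = 1.9536
Iter 2: z = -0.4766 + -2.8396i, |z|^2 = 8.2905
Escaped at iteration 2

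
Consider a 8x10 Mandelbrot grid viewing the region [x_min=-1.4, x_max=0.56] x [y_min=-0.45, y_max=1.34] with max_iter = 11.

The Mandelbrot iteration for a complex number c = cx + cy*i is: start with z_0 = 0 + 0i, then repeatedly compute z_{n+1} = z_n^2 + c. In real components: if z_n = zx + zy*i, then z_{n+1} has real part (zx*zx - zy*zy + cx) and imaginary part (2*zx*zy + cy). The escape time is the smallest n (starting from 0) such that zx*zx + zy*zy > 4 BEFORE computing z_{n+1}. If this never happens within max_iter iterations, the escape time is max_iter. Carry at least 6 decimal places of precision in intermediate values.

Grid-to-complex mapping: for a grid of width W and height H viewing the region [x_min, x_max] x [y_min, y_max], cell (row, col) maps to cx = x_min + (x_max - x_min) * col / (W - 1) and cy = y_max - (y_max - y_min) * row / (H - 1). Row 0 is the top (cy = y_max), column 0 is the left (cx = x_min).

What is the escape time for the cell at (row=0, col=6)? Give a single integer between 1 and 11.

z_0 = 0 + 0i, c = 0.2800 + 1.3400i
Iter 1: z = 0.2800 + 1.3400i, |z|^2 = 1.8740
Iter 2: z = -1.4372 + 2.0904i, |z|^2 = 6.4353
Escaped at iteration 2

Answer: 2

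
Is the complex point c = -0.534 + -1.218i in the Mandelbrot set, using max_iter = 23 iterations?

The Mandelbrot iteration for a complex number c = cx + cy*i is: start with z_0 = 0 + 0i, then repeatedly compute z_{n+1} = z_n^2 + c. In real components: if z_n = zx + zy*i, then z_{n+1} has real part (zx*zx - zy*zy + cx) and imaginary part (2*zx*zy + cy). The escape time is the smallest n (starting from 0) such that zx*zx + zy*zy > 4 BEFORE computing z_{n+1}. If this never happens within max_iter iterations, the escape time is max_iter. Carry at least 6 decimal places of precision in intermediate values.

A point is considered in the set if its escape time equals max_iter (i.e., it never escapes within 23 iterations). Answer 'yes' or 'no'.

z_0 = 0 + 0i, c = -0.5340 + -1.2180i
Iter 1: z = -0.5340 + -1.2180i, |z|^2 = 1.7687
Iter 2: z = -1.7324 + 0.0828i, |z|^2 = 3.0080
Iter 3: z = 2.4602 + -1.5050i, |z|^2 = 8.3177
Escaped at iteration 3

Answer: no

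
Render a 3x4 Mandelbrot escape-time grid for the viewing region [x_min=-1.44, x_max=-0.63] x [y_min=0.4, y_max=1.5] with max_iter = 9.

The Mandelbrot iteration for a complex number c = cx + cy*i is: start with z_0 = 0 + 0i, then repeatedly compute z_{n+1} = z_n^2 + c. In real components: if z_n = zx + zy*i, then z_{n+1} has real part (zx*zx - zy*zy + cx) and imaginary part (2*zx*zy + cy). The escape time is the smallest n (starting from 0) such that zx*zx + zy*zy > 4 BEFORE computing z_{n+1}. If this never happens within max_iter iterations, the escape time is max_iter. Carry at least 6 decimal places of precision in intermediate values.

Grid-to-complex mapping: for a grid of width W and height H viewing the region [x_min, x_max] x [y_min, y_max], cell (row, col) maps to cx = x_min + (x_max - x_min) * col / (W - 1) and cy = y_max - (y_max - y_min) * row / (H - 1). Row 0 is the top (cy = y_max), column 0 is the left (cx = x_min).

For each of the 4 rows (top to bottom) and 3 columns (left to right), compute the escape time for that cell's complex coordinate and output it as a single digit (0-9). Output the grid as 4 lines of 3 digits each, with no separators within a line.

(row=0, col=0): c = -1.4400 + 1.5000i → escape time 1
(row=0, col=1): c = -1.0350 + 1.5000i → escape time 2
(row=0, col=2): c = -0.6300 + 1.5000i → escape time 2
(row=1, col=0): c = -1.4400 + 1.1333i → escape time 2
(row=1, col=1): c = -1.0350 + 1.1333i → escape time 3
(row=1, col=2): c = -0.6300 + 1.1333i → escape time 3
(row=2, col=0): c = -1.4400 + 0.7667i → escape time 3
(row=2, col=1): c = -1.0350 + 0.7667i → escape time 3
(row=2, col=2): c = -0.6300 + 0.7667i → escape time 5
(row=3, col=0): c = -1.4400 + 0.4000i → escape time 4
(row=3, col=1): c = -1.0350 + 0.4000i → escape time 7
(row=3, col=2): c = -0.6300 + 0.4000i → escape time 9

Answer: 122
233
335
479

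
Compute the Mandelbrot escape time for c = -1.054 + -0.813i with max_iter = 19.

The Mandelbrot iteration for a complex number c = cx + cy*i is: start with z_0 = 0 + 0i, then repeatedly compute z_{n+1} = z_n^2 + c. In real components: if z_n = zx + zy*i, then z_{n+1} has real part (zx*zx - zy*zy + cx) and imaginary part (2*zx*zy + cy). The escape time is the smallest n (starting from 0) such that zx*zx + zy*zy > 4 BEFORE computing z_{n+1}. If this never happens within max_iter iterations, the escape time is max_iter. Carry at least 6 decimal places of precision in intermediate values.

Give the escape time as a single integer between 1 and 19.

z_0 = 0 + 0i, c = -1.0540 + -0.8130i
Iter 1: z = -1.0540 + -0.8130i, |z|^2 = 1.7719
Iter 2: z = -0.6041 + 0.9008i, |z|^2 = 1.1763
Iter 3: z = -1.5006 + -1.9013i, |z|^2 = 5.8665
Escaped at iteration 3

Answer: 3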